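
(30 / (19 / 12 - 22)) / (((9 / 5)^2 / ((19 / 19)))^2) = -5000 / 35721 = -0.14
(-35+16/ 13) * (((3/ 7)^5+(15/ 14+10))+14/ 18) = -1575600413/ 3932838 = -400.63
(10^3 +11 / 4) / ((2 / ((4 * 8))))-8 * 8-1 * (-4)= 15984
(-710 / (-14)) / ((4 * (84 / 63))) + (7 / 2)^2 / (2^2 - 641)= 13817 / 1456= 9.49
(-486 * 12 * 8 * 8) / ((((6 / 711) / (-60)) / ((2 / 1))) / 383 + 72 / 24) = -2032805652480 / 16338779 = -124416.01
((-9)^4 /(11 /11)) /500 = 6561 /500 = 13.12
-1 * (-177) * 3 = 531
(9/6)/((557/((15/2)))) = 0.02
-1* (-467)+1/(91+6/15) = 213424/457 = 467.01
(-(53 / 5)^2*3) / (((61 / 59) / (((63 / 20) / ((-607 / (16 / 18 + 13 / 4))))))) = 518572299 / 74054000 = 7.00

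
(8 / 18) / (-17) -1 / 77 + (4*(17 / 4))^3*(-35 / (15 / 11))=-1485588488 / 11781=-126100.37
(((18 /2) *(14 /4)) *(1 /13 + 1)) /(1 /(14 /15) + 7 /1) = 4.20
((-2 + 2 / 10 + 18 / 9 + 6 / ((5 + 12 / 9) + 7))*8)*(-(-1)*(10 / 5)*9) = 468 / 5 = 93.60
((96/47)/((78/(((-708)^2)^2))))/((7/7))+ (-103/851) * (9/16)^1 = 54739718051093379/8319376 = 6579786518.98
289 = 289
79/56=1.41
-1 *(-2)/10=1/5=0.20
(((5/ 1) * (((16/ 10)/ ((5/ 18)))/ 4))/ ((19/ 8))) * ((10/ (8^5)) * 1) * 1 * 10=45/ 4864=0.01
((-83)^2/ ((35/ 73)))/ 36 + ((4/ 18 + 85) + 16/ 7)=613157/ 1260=486.63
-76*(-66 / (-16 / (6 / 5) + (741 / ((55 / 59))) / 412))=-340987680 / 775243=-439.85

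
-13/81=-0.16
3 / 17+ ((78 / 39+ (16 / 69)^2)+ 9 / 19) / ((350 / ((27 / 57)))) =204404177 / 1136265550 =0.18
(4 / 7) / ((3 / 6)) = 8 / 7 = 1.14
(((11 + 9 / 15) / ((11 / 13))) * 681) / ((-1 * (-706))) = 256737 / 19415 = 13.22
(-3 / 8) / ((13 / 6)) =-9 / 52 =-0.17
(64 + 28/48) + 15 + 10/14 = 80.30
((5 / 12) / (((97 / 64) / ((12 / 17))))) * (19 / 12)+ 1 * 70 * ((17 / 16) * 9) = 26503345 / 39576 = 669.68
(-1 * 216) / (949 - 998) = 216 / 49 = 4.41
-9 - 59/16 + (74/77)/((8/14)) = -1937/176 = -11.01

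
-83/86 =-0.97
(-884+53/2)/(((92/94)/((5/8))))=-403025/736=-547.59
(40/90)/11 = 4/99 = 0.04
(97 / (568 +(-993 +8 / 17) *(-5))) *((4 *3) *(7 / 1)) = 138516 / 94021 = 1.47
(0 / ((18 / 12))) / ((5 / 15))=0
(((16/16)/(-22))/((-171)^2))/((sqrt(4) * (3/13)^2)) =-169/11579436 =-0.00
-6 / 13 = -0.46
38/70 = 19/35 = 0.54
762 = 762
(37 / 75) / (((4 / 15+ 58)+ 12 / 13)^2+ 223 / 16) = 300144 / 2139963799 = 0.00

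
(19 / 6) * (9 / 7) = 57 / 14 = 4.07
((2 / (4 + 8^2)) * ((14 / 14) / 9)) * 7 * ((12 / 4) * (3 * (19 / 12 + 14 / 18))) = 35 / 72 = 0.49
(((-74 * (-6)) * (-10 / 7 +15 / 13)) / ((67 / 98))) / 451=-155400 / 392821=-0.40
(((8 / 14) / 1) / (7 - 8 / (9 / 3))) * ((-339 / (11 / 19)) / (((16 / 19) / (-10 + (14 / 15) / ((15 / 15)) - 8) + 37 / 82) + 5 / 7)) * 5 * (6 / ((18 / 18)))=-9633674880 / 4641923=-2075.36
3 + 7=10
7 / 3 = 2.33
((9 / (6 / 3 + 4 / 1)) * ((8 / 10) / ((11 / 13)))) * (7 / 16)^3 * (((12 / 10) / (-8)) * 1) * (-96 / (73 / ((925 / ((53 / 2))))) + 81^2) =-1011578465079 / 8716083200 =-116.06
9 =9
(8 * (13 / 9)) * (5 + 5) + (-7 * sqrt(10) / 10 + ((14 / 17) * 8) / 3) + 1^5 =18169 / 153 - 7 * sqrt(10) / 10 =116.54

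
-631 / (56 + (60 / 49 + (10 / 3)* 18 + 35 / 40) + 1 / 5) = -1236760 / 231867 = -5.33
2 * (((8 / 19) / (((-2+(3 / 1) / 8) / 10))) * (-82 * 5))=524800 / 247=2124.70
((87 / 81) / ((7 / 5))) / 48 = 145 / 9072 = 0.02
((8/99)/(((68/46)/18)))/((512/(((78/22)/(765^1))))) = 299/33570240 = 0.00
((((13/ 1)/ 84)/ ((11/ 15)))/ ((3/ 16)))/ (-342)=-130/ 39501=-0.00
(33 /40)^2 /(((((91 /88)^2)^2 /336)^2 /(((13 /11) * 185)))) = 474242855170555772928 /36911501382665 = 12848105.26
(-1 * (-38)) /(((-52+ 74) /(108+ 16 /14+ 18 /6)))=14915 /77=193.70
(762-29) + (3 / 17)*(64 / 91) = 1134143 / 1547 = 733.12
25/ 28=0.89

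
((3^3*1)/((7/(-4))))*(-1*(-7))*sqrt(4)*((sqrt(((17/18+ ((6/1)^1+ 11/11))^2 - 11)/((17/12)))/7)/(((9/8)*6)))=-32*sqrt(861135)/1071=-27.73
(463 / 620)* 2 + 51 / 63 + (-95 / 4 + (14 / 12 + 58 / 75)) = -1269901 / 65100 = -19.51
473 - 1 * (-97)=570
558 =558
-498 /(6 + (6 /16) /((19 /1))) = -25232 /305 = -82.73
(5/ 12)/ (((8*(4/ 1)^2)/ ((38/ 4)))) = 95/ 3072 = 0.03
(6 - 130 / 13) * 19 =-76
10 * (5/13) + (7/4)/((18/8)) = 541/117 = 4.62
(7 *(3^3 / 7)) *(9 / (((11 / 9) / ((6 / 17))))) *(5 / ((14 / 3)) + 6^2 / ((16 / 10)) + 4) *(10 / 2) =12662730 / 1309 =9673.59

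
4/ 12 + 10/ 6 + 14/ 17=48/ 17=2.82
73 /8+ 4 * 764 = 24521 /8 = 3065.12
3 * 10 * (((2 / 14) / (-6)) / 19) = -5 / 133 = -0.04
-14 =-14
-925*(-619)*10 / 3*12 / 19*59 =1351277000 / 19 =71119842.11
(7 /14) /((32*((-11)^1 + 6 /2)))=-1 /512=-0.00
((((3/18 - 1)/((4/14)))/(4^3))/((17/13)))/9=-0.00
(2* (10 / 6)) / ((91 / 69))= 230 / 91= 2.53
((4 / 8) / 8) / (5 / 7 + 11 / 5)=35 / 1632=0.02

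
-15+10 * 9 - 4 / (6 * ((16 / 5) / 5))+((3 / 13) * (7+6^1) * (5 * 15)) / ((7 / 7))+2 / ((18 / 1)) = 299.07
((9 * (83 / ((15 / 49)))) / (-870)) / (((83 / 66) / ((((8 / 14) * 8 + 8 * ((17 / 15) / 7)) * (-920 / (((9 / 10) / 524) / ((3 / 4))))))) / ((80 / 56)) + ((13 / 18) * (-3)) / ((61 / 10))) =69462391181568 / 8796426594101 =7.90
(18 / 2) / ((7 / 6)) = 54 / 7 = 7.71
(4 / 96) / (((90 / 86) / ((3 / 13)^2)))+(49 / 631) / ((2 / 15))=7480033 / 12796680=0.58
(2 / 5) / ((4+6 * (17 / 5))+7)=2 / 157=0.01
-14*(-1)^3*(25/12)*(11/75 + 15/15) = 301/9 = 33.44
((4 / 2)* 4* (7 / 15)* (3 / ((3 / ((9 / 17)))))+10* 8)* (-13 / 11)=-90584 / 935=-96.88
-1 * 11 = -11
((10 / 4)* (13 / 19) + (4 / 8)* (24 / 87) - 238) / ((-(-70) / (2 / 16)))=-37177 / 88160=-0.42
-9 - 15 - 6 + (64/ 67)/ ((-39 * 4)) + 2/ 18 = -234347/ 7839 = -29.90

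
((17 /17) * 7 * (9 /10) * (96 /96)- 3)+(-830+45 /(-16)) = -66361 /80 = -829.51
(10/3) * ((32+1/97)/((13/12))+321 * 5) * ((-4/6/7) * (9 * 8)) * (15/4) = -1236699000/8827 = -140104.11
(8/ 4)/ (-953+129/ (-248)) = -496/ 236473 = -0.00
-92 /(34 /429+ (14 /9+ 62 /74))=-4380948 /117745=-37.21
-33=-33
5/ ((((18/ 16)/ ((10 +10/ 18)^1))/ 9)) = 3800/ 9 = 422.22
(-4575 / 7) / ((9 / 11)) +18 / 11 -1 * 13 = -187150 / 231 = -810.17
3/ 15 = 1/ 5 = 0.20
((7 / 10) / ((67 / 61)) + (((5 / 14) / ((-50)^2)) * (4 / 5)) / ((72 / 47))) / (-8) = -26904149 / 337680000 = -0.08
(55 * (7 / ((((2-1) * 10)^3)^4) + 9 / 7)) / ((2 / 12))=297000000001617 / 700000000000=424.29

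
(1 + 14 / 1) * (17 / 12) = 21.25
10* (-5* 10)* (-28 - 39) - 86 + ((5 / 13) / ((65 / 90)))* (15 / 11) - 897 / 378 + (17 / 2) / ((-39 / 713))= 3894954886 / 117117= 33256.96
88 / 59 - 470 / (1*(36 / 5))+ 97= 33.21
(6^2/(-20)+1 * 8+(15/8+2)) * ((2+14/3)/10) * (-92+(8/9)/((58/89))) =-2383342/3915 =-608.77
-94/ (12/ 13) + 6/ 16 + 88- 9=-539/ 24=-22.46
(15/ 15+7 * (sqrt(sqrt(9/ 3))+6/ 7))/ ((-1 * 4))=-7 * 3^(1/ 4)/ 4 -7/ 4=-4.05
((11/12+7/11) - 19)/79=-2303/10428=-0.22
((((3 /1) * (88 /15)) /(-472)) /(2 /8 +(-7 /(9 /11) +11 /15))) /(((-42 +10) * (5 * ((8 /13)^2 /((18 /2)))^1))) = -150579 /205867520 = -0.00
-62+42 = -20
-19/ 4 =-4.75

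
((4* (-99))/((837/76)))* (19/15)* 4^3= -4066304/1395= -2914.91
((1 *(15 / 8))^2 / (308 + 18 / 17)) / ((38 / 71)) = 3825 / 179968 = 0.02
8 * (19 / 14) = 10.86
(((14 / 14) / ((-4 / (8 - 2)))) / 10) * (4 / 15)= -1 / 25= -0.04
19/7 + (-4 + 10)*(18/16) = 265/28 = 9.46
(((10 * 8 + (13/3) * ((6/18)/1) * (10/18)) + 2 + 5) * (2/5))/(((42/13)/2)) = 26416/1215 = 21.74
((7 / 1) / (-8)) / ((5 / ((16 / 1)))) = -14 / 5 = -2.80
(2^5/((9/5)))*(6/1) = 320/3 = 106.67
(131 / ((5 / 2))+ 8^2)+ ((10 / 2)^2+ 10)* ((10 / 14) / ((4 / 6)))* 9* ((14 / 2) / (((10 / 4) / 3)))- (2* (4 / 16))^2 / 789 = 46573087 / 15780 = 2951.40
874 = 874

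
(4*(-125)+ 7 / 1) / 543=-493 / 543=-0.91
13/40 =0.32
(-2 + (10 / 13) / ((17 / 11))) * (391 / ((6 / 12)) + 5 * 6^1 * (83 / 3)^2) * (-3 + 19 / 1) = -378405632 / 663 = -570747.56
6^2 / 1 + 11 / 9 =37.22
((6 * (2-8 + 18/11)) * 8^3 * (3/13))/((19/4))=-1769472/2717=-651.26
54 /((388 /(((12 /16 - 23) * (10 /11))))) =-12015 /4268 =-2.82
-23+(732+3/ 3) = 710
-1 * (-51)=51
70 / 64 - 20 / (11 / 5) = -2815 / 352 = -8.00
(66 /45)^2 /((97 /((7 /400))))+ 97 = 211703347 /2182500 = 97.00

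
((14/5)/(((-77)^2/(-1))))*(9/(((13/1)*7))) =-18/385385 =-0.00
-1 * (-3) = 3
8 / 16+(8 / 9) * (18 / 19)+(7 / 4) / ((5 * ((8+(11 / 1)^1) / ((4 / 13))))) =3329 / 2470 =1.35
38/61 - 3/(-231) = 2987/4697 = 0.64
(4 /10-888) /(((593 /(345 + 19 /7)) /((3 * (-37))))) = 171290316 /2965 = 57770.76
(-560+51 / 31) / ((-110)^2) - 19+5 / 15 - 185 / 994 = -10569681169 / 559274100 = -18.90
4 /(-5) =-4 /5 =-0.80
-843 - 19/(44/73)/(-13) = -480809/572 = -840.58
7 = 7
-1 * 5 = -5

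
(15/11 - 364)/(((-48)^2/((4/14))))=-3989/88704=-0.04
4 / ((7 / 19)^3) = 27436 / 343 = 79.99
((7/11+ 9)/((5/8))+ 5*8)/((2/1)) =27.71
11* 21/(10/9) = 207.90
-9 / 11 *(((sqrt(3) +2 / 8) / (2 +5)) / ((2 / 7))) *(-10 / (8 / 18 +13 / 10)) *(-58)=-234900 *sqrt(3) / 1727 -58725 / 1727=-269.59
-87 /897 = -0.10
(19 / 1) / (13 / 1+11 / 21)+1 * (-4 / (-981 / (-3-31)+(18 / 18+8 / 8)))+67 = 68.28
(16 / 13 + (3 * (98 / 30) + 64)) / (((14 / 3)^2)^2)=395037 / 2497040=0.16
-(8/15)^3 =-512/3375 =-0.15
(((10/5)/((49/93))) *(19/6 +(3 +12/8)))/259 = 1426/12691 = 0.11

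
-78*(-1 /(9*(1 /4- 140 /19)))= -1976 /1623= -1.22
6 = 6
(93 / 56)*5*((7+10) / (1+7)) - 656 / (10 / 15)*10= -4400415 / 448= -9822.35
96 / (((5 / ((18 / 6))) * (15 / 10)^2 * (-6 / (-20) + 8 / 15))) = 768 / 25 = 30.72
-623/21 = -89/3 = -29.67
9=9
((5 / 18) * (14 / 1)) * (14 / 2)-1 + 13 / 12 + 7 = 1235 / 36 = 34.31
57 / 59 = 0.97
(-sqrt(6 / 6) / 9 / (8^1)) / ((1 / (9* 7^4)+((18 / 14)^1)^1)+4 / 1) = -2401 / 913760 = -0.00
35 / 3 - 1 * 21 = -28 / 3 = -9.33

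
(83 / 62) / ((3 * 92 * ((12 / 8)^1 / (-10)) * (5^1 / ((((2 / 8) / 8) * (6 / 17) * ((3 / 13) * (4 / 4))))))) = -83 / 5042336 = -0.00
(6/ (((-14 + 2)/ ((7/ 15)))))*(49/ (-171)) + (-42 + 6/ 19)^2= 169367797/ 97470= 1737.64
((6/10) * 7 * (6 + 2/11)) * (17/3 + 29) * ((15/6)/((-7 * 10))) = -1768/55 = -32.15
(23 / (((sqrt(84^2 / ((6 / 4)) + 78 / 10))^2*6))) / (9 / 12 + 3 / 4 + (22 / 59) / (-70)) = 237475 / 436289121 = 0.00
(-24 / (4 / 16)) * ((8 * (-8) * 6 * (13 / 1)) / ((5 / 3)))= 287539.20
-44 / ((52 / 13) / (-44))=484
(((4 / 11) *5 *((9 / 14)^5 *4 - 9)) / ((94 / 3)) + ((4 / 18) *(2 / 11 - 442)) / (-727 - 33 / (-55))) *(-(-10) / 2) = -14264690625 / 7889810852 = -1.81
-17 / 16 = -1.06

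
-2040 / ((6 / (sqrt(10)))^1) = -340 * sqrt(10) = -1075.17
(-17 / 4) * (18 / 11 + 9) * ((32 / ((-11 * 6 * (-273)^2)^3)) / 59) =17 / 82523290576984278021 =0.00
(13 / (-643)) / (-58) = 13 / 37294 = 0.00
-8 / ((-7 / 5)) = 40 / 7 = 5.71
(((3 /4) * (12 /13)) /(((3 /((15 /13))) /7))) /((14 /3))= 135 /338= 0.40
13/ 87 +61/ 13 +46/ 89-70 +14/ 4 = -12308867/ 201318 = -61.14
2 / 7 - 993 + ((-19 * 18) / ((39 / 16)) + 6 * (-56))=-133681 / 91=-1469.02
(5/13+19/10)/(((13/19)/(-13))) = -5643/130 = -43.41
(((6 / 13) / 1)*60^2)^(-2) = 169 / 466560000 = 0.00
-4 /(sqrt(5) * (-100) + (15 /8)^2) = 2304 /8189975 + 65536 * sqrt(5) /8189975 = 0.02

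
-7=-7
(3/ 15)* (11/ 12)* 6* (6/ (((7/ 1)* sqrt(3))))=0.54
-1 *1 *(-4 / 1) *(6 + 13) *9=684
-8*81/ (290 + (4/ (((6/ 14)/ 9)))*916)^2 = -162/ 1491272689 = -0.00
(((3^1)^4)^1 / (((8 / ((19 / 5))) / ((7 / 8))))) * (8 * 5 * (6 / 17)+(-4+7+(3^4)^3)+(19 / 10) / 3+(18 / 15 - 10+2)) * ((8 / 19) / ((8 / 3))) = 30735992133 / 10880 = 2824999.28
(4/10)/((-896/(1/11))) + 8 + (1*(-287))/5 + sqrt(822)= -1217217/24640 + sqrt(822)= -20.73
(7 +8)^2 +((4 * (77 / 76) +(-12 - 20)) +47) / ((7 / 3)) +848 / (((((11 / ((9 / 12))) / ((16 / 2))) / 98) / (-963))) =-63862922175 / 1463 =-43652031.56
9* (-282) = -2538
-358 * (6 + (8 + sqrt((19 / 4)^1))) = -5012 - 179 * sqrt(19) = -5792.24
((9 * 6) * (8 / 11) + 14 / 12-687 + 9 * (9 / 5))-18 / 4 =-104752 / 165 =-634.86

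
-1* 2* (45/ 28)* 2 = -45/ 7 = -6.43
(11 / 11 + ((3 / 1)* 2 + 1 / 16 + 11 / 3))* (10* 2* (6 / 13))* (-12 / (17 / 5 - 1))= -12875 / 26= -495.19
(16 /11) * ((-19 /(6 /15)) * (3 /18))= -380 /33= -11.52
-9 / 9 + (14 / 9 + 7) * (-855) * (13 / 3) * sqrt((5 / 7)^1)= -26790.98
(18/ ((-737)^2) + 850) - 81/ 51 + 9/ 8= 849.54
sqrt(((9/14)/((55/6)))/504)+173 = sqrt(330)/1540+173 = 173.01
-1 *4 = -4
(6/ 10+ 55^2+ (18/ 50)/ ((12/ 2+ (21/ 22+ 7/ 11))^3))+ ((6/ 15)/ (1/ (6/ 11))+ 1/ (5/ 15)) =3879318423427/ 1280802325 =3028.82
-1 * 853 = -853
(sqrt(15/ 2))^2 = 15/ 2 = 7.50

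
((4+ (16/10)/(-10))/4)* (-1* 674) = -16176/25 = -647.04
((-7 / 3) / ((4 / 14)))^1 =-49 / 6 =-8.17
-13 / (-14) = 13 / 14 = 0.93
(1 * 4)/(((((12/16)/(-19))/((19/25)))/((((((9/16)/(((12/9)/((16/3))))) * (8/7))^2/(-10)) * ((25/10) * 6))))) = 935712/1225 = 763.85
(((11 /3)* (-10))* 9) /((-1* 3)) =110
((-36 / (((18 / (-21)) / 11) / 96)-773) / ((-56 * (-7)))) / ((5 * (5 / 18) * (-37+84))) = 392211 / 230300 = 1.70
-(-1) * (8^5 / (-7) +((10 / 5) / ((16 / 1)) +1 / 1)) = -4680.02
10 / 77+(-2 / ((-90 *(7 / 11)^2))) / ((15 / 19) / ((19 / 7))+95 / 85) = 35396947 / 209660220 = 0.17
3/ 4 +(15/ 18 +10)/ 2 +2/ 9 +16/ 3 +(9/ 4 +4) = 647/ 36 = 17.97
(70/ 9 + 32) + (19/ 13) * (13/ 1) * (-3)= -17.22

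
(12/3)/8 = 1/2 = 0.50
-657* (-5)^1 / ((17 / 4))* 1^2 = 772.94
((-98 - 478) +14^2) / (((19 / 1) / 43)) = -860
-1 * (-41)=41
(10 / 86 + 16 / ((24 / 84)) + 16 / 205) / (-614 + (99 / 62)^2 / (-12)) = -0.09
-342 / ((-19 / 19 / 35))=11970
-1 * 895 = -895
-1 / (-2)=1 / 2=0.50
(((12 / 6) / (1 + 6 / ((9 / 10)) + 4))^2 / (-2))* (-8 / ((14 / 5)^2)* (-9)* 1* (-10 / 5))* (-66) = -42768 / 2401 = -17.81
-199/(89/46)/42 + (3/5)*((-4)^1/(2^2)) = -28492/9345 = -3.05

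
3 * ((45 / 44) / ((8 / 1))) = 135 / 352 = 0.38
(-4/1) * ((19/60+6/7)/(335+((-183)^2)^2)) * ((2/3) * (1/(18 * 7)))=-493/22256434534320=-0.00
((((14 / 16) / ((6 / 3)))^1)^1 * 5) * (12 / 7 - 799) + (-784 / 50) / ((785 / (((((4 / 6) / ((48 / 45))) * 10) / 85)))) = -1861962693 / 1067600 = -1744.06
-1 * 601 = -601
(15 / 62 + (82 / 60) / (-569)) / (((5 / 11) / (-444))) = -103177756 / 440975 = -233.98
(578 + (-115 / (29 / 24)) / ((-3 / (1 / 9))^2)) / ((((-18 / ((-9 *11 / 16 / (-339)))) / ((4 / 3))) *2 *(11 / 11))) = -22397353 / 57334392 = -0.39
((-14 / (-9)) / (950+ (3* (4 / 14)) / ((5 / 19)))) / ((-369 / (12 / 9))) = -0.00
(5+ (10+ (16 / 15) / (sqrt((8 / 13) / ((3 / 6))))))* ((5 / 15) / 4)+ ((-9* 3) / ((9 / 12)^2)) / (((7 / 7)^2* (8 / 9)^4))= -19363 / 256+ sqrt(13) / 45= -75.56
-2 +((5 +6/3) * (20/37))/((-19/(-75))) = 9094/703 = 12.94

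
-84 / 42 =-2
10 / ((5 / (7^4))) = 4802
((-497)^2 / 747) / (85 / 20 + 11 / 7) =6916252 / 121761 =56.80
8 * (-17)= -136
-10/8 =-5/4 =-1.25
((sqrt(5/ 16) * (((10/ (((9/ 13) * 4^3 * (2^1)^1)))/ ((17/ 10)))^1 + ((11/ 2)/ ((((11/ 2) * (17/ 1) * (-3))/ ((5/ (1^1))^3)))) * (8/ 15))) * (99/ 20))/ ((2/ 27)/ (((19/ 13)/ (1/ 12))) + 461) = -20568735 * sqrt(5)/ 6175361792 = -0.01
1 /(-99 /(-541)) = 541 /99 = 5.46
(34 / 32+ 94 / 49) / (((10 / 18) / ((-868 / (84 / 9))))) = -1956069 / 3920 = -499.00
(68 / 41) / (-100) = -17 / 1025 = -0.02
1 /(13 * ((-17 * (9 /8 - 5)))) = 8 /6851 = 0.00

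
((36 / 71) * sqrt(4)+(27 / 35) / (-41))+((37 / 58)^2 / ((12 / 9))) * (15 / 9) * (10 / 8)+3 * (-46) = -136.37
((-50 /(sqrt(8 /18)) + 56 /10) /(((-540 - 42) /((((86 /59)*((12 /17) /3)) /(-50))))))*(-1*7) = 208894 /36484125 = 0.01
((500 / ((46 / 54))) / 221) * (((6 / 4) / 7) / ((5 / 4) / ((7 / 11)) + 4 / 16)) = 40500 / 157573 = 0.26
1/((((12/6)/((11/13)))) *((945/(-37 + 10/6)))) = -583/36855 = -0.02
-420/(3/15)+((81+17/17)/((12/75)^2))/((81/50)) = -39775/324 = -122.76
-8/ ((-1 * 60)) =2/ 15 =0.13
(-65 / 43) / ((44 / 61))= -3965 / 1892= -2.10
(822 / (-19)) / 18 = -137 / 57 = -2.40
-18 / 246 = -3 / 41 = -0.07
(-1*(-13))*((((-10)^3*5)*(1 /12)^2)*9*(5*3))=-121875 /2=-60937.50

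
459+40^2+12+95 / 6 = 12521 / 6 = 2086.83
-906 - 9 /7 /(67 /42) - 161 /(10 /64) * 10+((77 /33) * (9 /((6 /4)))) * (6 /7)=-750320 /67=-11198.81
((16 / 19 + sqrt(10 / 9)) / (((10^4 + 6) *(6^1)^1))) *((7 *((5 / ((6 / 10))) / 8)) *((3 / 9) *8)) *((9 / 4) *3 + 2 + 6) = 10325 / 2566539 + 10325 *sqrt(10) / 6483888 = 0.01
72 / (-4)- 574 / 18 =-449 / 9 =-49.89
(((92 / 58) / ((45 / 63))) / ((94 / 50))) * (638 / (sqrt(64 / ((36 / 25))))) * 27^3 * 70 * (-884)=-6471149204520 / 47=-137684025628.09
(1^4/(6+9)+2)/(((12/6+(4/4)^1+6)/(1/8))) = 31/1080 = 0.03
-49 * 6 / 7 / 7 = -6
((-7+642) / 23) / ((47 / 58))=36830 / 1081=34.07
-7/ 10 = -0.70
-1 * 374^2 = -139876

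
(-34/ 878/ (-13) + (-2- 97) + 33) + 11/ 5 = -63.80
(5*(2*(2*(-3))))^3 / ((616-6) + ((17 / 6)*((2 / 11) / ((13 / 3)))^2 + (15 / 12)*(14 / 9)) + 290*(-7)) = 79505712000 / 521958889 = 152.32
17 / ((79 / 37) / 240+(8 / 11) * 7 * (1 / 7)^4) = 569572080 / 369107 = 1543.11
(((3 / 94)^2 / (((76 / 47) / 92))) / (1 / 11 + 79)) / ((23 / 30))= 99 / 103588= 0.00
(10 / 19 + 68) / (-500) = -0.14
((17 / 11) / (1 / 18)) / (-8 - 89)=-306 / 1067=-0.29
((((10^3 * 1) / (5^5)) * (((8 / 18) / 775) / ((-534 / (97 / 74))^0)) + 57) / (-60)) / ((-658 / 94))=0.14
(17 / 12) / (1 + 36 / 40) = 85 / 114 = 0.75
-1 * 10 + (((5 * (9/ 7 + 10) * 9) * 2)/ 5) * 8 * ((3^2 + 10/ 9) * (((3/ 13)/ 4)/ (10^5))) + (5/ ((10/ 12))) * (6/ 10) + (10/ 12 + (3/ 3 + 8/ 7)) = -1792523/ 525000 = -3.41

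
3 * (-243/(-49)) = 729/49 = 14.88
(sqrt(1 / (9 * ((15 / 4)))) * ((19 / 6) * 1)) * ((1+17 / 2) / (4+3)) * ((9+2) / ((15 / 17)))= 67507 * sqrt(15) / 28350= 9.22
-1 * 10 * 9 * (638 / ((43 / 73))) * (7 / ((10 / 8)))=-23473296 / 43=-545890.60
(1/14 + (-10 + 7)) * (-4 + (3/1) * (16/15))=82/35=2.34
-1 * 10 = -10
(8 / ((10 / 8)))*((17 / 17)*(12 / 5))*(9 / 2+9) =5184 / 25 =207.36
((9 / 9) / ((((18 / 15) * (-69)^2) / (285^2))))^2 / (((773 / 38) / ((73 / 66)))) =2824300421875 / 256984706484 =10.99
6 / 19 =0.32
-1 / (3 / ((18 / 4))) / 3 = -1 / 2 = -0.50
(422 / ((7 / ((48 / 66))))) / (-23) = -3376 / 1771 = -1.91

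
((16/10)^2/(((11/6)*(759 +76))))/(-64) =-6/229625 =-0.00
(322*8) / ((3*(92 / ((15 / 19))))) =140 / 19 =7.37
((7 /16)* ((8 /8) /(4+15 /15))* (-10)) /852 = -7 /6816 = -0.00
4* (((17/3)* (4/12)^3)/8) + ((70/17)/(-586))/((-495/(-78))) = 921619/8876142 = 0.10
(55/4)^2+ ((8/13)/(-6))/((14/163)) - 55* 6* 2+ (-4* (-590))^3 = 57414108145729/4368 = 13144255527.87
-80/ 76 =-20/ 19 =-1.05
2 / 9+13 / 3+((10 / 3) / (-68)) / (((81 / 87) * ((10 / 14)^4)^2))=812977021 / 215156250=3.78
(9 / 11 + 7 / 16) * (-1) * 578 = -63869 / 88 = -725.78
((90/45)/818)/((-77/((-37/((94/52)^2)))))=25012/69568037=0.00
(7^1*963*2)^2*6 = 1090585944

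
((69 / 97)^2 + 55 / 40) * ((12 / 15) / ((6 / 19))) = 2690153 / 564540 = 4.77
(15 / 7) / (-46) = -15 / 322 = -0.05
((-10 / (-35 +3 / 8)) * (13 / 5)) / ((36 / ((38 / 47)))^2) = 18772 / 49563333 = 0.00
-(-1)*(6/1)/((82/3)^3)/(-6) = -27/551368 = -0.00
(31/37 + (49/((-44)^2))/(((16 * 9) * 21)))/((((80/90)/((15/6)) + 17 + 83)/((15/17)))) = 648179275/87989310464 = 0.01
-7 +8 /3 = -13 /3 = -4.33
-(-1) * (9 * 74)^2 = 443556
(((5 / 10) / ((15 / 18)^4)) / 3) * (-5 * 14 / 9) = -336 / 125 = -2.69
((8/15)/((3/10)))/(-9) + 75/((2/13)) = 78943/162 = 487.30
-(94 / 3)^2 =-8836 / 9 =-981.78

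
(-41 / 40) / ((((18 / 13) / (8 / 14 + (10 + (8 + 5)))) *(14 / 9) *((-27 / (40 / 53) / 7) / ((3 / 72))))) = 29315 / 320544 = 0.09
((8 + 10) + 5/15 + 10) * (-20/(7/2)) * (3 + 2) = -809.52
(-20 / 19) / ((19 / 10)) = -200 / 361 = -0.55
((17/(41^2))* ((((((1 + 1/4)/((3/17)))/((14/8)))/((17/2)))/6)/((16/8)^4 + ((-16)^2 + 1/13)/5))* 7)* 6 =650/1296051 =0.00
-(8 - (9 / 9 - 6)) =-13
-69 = -69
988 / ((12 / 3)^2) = 61.75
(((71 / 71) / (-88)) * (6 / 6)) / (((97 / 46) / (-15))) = 345 / 4268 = 0.08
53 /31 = 1.71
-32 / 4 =-8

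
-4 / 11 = -0.36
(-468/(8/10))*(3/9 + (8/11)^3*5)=-1757145/1331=-1320.17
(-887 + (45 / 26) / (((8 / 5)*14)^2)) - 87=-317663131 / 326144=-974.00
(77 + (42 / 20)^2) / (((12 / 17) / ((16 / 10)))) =138397 / 750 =184.53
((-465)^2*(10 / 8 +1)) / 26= 1946025 / 104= 18711.78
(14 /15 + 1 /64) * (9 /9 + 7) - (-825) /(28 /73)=1813127 /840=2158.48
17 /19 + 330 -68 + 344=11531 /19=606.89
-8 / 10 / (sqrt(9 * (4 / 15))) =-2 * sqrt(15) / 15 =-0.52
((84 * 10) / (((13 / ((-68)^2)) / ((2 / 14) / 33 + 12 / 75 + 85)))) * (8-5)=54580660224 / 715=76336587.73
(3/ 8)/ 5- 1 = -37/ 40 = -0.92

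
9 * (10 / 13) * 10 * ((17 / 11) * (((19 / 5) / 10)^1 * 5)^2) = 55233 / 143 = 386.24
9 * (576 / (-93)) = -1728 / 31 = -55.74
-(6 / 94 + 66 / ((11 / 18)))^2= -25796241 / 2209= -11677.79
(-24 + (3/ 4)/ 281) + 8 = -17981/ 1124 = -16.00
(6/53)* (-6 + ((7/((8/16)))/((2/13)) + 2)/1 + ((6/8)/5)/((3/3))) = 5229/530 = 9.87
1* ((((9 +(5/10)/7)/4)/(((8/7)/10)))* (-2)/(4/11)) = -6985/64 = -109.14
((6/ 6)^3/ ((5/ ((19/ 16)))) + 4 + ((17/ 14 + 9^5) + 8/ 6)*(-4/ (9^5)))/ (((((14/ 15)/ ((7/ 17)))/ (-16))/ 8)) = -94173724/ 7026831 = -13.40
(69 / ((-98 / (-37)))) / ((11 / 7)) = 2553 / 154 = 16.58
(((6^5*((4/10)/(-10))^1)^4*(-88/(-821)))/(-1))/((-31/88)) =28313290959847686144/9941796875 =2847904791.84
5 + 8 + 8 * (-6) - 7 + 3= -39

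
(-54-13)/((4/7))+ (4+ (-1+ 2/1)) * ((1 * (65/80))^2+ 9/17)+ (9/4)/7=-110.98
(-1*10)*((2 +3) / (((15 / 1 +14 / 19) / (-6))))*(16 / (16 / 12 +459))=0.66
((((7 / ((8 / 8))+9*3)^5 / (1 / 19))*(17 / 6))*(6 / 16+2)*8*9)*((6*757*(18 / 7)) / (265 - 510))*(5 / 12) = -2849576735640816 / 343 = -8307803893996.55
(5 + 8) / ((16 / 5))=65 / 16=4.06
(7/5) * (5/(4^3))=7/64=0.11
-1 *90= -90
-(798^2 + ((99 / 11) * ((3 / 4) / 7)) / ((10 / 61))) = -178306767 / 280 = -636809.88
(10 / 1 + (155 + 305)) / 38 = 235 / 19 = 12.37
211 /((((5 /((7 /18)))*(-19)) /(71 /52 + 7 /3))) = -852229 /266760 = -3.19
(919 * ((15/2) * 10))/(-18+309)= 22975/97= 236.86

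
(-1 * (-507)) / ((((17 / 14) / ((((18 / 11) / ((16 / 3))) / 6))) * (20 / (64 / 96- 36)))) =-564291 / 14960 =-37.72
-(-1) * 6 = 6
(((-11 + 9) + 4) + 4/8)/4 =5/8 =0.62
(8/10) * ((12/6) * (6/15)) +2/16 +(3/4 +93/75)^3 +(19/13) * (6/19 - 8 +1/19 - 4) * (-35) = 603645599/1000000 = 603.65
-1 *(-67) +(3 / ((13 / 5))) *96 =2311 / 13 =177.77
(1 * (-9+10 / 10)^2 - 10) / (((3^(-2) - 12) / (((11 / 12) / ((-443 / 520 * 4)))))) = 57915 / 47401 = 1.22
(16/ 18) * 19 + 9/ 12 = 635/ 36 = 17.64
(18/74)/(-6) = -3/74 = -0.04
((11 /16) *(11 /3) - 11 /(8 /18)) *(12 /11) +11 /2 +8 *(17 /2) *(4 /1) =1013 /4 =253.25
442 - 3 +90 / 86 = 440.05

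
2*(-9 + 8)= -2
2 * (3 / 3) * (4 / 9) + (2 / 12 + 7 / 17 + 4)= 1673 / 306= 5.47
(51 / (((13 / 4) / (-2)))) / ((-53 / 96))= 39168 / 689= 56.85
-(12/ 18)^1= -2/ 3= -0.67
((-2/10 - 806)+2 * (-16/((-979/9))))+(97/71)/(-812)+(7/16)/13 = -805.87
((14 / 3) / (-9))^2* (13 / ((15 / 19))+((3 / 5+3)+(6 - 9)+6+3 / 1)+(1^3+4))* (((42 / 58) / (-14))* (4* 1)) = -182672 / 105705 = -1.73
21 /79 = 0.27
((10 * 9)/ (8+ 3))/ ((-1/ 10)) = -81.82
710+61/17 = 12131/17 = 713.59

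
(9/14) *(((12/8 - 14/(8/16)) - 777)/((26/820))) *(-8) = 11859660/91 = 130325.93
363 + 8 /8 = 364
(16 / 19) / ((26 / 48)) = 384 / 247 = 1.55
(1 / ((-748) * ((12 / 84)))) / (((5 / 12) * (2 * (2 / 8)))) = -42 / 935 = -0.04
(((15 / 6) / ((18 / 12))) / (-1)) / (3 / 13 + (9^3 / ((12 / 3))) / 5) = -1300 / 28611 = -0.05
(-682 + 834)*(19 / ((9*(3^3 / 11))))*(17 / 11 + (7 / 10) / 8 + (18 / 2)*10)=11979.41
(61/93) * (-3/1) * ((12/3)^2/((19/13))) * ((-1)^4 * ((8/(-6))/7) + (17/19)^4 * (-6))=140138071840/1611940449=86.94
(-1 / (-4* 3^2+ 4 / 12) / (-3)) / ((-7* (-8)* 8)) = -1 / 47936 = -0.00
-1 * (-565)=565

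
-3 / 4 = -0.75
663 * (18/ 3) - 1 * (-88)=4066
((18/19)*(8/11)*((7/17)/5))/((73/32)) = 32256/1296845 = 0.02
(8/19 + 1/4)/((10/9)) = 459/760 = 0.60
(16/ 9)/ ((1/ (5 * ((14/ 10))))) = 112/ 9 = 12.44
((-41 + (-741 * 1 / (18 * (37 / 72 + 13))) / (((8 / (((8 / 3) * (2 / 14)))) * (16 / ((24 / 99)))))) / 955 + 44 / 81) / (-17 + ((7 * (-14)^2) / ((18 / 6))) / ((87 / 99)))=84081278789 / 84608708229045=0.00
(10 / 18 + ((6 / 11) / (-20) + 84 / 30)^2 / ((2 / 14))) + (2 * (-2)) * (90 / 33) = 189323 / 4356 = 43.46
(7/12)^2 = 49/144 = 0.34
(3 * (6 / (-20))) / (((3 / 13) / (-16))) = 312 / 5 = 62.40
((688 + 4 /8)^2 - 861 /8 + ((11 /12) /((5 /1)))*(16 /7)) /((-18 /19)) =-7563843703 /15120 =-500254.21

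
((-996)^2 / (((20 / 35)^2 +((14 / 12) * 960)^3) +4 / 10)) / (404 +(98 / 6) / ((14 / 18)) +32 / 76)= 0.00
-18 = -18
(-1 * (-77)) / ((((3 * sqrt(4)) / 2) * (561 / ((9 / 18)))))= 7 / 306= 0.02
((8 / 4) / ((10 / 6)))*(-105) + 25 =-101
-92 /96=-23 /24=-0.96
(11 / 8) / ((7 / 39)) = 429 / 56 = 7.66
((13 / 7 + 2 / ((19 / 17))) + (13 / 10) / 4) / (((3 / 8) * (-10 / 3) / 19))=-21129 / 350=-60.37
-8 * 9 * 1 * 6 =-432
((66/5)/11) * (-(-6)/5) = 1.44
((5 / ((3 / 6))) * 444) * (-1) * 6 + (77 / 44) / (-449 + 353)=-10229767 / 384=-26640.02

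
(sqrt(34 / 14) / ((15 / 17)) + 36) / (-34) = -18 / 17-sqrt(119) / 210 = -1.11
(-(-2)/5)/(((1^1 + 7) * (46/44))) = 11/230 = 0.05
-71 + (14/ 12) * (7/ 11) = -70.26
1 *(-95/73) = -95/73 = -1.30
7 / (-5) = -1.40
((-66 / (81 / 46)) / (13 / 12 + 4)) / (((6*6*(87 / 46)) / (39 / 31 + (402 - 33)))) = -178107952 / 4441959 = -40.10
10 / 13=0.77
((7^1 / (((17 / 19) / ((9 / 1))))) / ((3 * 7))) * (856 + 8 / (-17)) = 829008 / 289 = 2868.54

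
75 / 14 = 5.36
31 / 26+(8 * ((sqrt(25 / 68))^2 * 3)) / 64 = 9407 / 7072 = 1.33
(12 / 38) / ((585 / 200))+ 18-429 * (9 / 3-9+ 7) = -304471 / 741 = -410.89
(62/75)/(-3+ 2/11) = -22/75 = -0.29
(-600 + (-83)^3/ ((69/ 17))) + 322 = -9739561/ 69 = -141153.06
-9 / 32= -0.28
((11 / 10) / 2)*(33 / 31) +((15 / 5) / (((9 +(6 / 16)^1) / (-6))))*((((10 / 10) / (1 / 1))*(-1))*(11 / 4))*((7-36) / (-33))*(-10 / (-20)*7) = 52159 / 3100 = 16.83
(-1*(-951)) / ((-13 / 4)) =-3804 / 13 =-292.62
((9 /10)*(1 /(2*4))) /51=3 /1360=0.00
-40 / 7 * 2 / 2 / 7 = -40 / 49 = -0.82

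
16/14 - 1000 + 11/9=-997.63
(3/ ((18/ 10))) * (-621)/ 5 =-207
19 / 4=4.75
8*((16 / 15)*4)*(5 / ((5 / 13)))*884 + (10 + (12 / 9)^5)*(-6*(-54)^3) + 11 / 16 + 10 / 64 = 6634278293 / 480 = 13821413.11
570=570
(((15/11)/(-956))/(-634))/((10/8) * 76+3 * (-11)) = 0.00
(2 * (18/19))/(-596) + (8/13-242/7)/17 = -8761713/4379557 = -2.00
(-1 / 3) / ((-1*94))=1 / 282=0.00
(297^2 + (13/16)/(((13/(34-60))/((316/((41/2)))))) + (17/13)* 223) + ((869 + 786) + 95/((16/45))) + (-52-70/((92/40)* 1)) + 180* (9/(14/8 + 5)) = 17761882553/196144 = 90555.32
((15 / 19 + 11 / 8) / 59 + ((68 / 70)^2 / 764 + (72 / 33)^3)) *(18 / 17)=262013738288733 / 23738979025300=11.04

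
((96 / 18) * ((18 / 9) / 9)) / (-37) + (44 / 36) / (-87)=-445 / 9657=-0.05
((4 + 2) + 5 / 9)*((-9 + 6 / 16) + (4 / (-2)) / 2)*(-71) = 322553 / 72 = 4479.90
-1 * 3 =-3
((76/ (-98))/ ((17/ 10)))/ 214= -190/ 89131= -0.00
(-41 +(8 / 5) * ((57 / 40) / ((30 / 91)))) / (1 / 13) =-110773 / 250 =-443.09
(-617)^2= 380689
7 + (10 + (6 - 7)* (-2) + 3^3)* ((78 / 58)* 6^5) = 407844.79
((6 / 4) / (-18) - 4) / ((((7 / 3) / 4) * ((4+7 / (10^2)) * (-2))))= 350 / 407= 0.86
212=212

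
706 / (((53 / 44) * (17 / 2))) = 68.95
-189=-189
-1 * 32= -32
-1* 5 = -5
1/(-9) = -1/9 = -0.11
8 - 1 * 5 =3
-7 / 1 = -7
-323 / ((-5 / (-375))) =-24225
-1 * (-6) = 6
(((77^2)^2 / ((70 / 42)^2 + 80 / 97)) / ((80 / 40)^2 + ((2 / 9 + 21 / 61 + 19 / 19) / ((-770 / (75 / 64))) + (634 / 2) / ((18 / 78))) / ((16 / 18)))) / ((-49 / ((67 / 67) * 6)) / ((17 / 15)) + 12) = 73801920876913152 / 56179212952525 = 1313.69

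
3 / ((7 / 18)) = 54 / 7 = 7.71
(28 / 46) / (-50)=-7 / 575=-0.01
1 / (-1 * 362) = -1 / 362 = -0.00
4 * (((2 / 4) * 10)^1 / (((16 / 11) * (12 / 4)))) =55 / 12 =4.58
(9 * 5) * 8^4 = 184320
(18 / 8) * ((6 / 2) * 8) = 54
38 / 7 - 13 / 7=25 / 7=3.57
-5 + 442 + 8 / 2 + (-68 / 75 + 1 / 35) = 231064 / 525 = 440.12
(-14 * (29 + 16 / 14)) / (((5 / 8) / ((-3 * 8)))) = 81024 / 5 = 16204.80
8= 8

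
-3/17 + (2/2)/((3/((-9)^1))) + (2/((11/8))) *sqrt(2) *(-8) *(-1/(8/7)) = -54/17 + 112 *sqrt(2)/11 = 11.22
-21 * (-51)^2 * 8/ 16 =-54621/ 2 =-27310.50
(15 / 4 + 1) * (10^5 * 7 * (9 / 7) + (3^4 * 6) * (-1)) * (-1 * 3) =-25636149 / 2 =-12818074.50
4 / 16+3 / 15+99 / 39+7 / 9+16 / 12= 11933 / 2340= 5.10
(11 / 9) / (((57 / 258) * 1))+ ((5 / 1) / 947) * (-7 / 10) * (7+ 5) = 888680 / 161937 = 5.49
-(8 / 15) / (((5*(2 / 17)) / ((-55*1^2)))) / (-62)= -0.80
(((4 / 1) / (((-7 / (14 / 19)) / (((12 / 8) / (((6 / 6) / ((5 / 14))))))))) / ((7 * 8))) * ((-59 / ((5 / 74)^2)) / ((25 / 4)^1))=969252 / 116375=8.33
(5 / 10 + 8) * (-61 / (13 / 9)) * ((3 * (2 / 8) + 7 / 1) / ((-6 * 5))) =96441 / 1040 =92.73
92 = 92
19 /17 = 1.12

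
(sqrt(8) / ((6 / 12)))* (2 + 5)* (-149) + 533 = 533 - 4172* sqrt(2) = -5367.10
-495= -495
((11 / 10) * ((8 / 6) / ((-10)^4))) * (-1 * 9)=-33 / 25000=-0.00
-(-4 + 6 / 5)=14 / 5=2.80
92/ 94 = 46/ 47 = 0.98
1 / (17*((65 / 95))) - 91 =-20092 / 221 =-90.91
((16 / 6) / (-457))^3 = -512 / 2576987811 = -0.00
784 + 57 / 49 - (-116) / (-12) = 113998 / 147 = 775.50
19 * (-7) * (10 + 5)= -1995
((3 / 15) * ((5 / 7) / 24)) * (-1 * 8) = -0.05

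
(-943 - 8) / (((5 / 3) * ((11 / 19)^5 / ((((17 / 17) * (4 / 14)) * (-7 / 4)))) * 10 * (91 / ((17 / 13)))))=120093277599 / 19052333300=6.30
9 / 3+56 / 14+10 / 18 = 68 / 9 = 7.56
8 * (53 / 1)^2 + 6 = 22478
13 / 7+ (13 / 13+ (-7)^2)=363 / 7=51.86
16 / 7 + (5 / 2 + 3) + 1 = 123 / 14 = 8.79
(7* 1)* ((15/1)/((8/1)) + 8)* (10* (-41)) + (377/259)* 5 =-29353995/1036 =-28333.97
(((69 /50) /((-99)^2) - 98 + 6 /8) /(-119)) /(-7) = -31771529 /272141100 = -0.12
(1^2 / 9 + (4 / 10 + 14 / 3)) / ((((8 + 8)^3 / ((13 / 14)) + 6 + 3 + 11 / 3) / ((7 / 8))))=21203 / 20703120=0.00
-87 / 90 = -0.97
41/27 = 1.52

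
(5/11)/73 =5/803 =0.01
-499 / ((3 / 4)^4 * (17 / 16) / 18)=-4087808 / 153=-26717.70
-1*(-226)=226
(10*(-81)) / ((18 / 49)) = -2205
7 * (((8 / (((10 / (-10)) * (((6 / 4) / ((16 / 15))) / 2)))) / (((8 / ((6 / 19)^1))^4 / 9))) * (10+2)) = -13608 / 651605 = -0.02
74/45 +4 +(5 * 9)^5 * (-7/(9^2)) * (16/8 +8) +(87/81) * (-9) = -7176093931/45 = -159468754.02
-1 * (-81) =81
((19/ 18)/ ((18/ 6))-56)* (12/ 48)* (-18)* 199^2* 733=87227736665/ 12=7268978055.42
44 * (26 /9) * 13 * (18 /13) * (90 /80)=2574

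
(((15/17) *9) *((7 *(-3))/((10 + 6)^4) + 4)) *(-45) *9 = -843033825/65536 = -12863.68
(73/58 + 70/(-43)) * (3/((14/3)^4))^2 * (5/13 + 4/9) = -586140057/47848032773632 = -0.00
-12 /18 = -2 /3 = -0.67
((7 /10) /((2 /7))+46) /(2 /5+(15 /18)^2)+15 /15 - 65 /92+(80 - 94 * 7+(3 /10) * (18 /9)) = -48285733 /90620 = -532.84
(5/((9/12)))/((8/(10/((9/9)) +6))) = 40/3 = 13.33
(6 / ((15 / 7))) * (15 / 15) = 14 / 5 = 2.80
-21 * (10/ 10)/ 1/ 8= -21/ 8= -2.62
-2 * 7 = -14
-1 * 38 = -38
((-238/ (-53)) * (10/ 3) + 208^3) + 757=1430949751/ 159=8999683.97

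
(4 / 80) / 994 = 1 / 19880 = 0.00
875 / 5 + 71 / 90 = 15821 / 90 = 175.79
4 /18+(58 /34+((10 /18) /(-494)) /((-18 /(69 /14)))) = 12243275 /6348888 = 1.93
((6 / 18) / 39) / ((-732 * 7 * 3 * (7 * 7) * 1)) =-1 / 88127676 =-0.00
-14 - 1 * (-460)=446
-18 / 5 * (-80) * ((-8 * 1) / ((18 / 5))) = -640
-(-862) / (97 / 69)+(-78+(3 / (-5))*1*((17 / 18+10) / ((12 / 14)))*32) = 1265936 / 4365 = 290.02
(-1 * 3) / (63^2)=-0.00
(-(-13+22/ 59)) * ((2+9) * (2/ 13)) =16390/ 767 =21.37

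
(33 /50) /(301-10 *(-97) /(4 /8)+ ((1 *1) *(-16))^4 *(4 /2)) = 33 /6665650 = 0.00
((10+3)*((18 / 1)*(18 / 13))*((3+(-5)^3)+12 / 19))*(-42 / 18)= 1743336 / 19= 91754.53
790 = 790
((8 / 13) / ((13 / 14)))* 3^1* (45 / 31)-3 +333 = 1743990 / 5239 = 332.89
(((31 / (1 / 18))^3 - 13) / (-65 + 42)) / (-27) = 173741099 / 621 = 279776.33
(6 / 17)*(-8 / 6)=-8 / 17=-0.47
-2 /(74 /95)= -95 /37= -2.57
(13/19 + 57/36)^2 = 267289/51984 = 5.14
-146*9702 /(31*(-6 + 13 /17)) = 24080364 /2759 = 8727.93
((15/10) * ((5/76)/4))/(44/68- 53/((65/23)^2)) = -1077375/261533632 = -0.00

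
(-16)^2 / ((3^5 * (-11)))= -256 / 2673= -0.10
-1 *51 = -51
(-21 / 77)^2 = 0.07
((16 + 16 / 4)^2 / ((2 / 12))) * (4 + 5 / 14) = 73200 / 7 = 10457.14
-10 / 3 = -3.33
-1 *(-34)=34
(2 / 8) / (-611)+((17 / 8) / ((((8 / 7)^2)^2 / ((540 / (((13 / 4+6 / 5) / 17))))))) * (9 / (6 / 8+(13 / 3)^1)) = 7726782917363 / 1698364928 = 4549.54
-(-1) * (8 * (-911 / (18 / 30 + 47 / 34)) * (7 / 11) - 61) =-8898847 / 3707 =-2400.55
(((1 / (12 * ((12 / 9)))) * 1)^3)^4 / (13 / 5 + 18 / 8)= 5 / 6825768185233408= 0.00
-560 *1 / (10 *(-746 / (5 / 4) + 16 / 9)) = 315 / 3347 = 0.09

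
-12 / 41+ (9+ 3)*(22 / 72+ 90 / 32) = 18265 / 492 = 37.12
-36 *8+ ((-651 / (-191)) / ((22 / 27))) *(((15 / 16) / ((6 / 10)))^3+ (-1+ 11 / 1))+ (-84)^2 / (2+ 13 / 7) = 1599.12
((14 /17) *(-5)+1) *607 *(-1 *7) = 225197 /17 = 13246.88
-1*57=-57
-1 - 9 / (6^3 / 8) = -4 / 3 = -1.33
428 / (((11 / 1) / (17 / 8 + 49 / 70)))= 12091 / 110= 109.92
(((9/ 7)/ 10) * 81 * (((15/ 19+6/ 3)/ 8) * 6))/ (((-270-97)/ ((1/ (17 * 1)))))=-115911/ 33191480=-0.00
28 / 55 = 0.51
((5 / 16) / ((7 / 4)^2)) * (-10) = -50 / 49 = -1.02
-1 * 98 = -98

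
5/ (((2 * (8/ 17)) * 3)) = 85/ 48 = 1.77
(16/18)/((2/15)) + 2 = 26/3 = 8.67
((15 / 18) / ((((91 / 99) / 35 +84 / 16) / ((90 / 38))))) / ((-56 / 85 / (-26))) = 41023125 / 2778902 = 14.76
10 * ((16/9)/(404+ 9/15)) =800/18207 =0.04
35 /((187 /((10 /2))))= 175 /187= 0.94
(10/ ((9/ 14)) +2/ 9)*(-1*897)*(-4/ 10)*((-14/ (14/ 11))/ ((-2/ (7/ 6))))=1634633/ 45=36325.18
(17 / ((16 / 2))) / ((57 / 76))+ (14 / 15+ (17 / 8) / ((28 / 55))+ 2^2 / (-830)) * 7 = 1535899 / 39840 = 38.55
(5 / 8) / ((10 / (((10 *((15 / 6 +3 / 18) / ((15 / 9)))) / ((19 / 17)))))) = 17 / 19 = 0.89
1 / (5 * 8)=1 / 40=0.02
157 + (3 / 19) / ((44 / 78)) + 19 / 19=66161 / 418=158.28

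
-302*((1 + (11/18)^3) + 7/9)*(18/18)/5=-121.16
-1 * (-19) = 19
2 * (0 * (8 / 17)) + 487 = 487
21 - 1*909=-888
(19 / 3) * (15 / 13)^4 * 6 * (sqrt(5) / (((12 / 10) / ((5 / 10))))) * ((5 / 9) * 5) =4453125 * sqrt(5) / 57122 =174.32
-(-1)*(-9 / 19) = -9 / 19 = -0.47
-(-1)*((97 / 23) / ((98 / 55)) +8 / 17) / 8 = 108727 / 306544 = 0.35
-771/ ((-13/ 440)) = 339240/ 13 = 26095.38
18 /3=6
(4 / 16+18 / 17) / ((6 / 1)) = 89 / 408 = 0.22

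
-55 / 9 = -6.11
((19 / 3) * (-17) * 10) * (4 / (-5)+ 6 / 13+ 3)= -111758 / 39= -2865.59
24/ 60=2/ 5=0.40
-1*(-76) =76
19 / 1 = 19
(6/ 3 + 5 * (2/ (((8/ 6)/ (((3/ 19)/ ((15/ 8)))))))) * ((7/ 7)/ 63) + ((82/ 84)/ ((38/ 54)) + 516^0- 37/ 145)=754597/ 347130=2.17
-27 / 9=-3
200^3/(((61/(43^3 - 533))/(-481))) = -303891952000000/61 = -4981835278688.52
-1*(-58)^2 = -3364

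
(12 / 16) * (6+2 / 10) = 93 / 20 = 4.65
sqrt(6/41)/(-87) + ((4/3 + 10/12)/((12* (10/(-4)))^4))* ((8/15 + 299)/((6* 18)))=58409/7873200000 - sqrt(246)/3567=-0.00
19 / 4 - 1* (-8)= 51 / 4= 12.75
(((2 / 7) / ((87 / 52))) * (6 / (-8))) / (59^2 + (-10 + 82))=-26 / 721259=-0.00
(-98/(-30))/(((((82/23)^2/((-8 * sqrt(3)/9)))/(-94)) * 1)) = 4873148 * sqrt(3)/226935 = 37.19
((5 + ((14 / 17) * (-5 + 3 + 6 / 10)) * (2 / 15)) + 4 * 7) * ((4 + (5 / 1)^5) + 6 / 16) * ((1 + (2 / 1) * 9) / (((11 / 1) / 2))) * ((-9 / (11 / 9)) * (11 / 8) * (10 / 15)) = -35856674163 / 14960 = -2396836.51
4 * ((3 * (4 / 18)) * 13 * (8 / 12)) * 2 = 416 / 9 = 46.22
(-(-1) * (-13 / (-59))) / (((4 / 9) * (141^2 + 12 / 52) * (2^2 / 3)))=1521 / 81327488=0.00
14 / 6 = 7 / 3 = 2.33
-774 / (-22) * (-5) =-1935 / 11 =-175.91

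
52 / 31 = 1.68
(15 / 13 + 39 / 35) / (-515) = -1032 / 234325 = -0.00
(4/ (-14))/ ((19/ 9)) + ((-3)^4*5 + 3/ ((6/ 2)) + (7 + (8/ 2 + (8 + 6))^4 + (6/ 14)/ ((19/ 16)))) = 14016767/ 133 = 105389.23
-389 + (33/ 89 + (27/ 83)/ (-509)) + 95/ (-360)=-105280837685/ 270718776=-388.89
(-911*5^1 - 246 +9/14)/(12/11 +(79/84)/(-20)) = -88710600/19291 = -4598.55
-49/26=-1.88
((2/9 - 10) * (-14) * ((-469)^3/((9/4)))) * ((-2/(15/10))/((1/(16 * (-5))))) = -162681888624640/243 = -669472792693.99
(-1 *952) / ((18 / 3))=-476 / 3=-158.67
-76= -76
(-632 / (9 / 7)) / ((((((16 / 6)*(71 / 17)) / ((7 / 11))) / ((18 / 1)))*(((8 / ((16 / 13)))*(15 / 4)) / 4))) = -4211648 / 50765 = -82.96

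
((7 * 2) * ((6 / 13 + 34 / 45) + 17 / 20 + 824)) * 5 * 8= 54123916 / 117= 462597.57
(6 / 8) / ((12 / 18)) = 9 / 8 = 1.12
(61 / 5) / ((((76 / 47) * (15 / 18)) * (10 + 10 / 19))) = 0.86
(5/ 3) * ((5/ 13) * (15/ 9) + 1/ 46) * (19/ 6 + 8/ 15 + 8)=1189/ 92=12.92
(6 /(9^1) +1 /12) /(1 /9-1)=-0.84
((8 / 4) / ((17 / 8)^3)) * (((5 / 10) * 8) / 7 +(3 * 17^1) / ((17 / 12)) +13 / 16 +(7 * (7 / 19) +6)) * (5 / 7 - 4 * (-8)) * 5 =7167443520 / 4574003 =1567.00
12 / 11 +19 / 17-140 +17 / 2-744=-873.29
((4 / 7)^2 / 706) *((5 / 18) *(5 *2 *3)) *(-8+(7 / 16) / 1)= -3025 / 103782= -0.03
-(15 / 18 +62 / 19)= -467 / 114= -4.10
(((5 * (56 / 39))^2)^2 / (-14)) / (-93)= 439040000 / 215150013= 2.04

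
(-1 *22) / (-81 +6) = 22 / 75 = 0.29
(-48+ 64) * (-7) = -112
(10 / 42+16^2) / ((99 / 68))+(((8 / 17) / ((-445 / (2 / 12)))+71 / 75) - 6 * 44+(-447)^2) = 15705769530754 / 78638175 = 199721.95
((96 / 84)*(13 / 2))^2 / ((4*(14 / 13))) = 12.81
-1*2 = -2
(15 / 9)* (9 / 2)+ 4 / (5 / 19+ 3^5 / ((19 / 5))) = 4613 / 610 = 7.56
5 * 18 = 90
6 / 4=3 / 2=1.50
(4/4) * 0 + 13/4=13/4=3.25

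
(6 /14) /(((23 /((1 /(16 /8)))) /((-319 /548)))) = -0.01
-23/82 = -0.28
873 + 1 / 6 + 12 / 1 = 5311 / 6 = 885.17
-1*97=-97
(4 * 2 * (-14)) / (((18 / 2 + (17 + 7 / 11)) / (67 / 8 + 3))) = -14014 / 293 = -47.83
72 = 72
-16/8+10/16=-11/8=-1.38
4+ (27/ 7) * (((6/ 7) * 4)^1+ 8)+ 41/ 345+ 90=2336279/ 16905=138.20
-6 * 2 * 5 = -60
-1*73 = -73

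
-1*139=-139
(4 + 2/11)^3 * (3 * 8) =2336064/1331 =1755.12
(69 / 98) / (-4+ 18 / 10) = -345 / 1078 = -0.32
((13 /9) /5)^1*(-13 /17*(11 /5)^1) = -1859 /3825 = -0.49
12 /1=12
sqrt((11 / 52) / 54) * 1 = sqrt(858) / 468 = 0.06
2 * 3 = 6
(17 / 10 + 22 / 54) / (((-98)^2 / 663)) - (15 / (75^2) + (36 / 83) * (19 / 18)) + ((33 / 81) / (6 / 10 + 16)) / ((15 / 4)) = -4979316553 / 16141923000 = -0.31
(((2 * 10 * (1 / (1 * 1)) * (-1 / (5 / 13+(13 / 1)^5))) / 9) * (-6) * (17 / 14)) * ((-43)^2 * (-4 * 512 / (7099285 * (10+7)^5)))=-98455552 / 6010217036312900859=-0.00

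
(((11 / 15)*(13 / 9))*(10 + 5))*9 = 143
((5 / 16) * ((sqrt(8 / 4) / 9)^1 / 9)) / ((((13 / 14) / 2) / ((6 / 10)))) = 7 * sqrt(2) / 1404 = 0.01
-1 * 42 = -42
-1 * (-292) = 292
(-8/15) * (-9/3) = 8/5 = 1.60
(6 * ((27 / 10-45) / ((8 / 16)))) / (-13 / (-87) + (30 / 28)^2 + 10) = -43277976 / 963215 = -44.93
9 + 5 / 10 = 19 / 2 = 9.50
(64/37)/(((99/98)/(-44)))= -25088/333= -75.34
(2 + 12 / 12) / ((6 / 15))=15 / 2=7.50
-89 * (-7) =623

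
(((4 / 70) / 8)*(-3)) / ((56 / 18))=-0.01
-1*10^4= -10000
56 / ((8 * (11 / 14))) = 98 / 11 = 8.91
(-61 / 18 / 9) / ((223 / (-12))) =122 / 6021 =0.02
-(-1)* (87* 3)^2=68121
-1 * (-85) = 85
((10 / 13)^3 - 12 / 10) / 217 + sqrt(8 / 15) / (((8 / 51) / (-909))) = -15453*sqrt(30) / 20 - 8182 / 2383745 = -4231.98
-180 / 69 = -60 / 23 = -2.61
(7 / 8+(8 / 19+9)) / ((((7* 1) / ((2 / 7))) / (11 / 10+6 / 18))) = 13459 / 22344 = 0.60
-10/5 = -2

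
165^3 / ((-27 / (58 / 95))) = -1929950 / 19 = -101576.32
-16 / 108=-4 / 27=-0.15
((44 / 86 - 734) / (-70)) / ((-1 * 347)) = -3154 / 104447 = -0.03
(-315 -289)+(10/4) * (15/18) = -7223/12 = -601.92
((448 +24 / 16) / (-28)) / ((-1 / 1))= 899 / 56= 16.05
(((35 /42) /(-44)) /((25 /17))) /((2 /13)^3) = -37349 /10560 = -3.54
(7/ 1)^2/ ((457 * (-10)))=-49/ 4570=-0.01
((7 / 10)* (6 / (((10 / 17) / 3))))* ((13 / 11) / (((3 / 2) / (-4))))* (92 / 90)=-284648 / 4125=-69.01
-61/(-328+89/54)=3294/17623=0.19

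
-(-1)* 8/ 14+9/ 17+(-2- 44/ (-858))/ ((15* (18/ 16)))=617363/ 626535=0.99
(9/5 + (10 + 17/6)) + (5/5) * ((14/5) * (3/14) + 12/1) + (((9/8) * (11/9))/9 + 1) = 10219/360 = 28.39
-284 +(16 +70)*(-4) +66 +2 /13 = -7304 /13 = -561.85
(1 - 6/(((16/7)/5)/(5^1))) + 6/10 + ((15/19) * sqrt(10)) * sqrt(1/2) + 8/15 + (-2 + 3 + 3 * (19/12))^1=-55.98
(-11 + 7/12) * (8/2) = -125/3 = -41.67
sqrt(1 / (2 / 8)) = 2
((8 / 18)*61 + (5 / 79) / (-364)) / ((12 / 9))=7016419 / 345072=20.33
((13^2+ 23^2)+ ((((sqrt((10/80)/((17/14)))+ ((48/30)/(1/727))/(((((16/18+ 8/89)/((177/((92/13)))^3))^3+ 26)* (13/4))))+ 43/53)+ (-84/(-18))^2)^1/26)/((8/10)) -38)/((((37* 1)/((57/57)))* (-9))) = -396583562833149608599058097900435513278585596363/199565939247456861395442018478445043240287331048 -5* sqrt(119)/1177488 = -1.99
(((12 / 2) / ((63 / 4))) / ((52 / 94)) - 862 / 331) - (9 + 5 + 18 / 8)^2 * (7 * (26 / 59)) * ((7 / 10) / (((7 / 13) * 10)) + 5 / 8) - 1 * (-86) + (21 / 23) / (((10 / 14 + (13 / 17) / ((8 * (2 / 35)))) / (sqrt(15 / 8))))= -181153078007 / 341210688 + 3332 * sqrt(30) / 34845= -530.39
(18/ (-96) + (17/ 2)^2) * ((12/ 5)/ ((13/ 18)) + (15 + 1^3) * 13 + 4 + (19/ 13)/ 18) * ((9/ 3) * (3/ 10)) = 290582519/ 20800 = 13970.31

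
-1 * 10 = -10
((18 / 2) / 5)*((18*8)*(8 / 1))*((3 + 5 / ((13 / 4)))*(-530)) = -64841472 / 13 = -4987805.54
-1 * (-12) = 12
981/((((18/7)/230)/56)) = 4913720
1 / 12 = 0.08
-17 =-17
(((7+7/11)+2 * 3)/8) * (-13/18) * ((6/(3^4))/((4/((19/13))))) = -475/14256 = -0.03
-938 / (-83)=938 / 83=11.30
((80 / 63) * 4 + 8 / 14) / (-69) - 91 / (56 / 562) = -15881015 / 17388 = -913.33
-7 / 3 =-2.33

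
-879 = -879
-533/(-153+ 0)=533/153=3.48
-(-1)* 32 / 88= 4 / 11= 0.36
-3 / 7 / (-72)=1 / 168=0.01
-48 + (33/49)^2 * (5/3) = -113433/2401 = -47.24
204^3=8489664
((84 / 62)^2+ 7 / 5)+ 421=2038452 / 4805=424.24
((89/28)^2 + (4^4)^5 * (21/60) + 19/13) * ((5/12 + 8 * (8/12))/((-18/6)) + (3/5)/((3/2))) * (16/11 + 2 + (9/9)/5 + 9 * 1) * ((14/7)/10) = -568715792414460349/385000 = -1477183876401.20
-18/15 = -6/5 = -1.20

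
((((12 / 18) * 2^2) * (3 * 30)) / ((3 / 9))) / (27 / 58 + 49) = 41760 / 2869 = 14.56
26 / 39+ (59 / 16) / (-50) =1423 / 2400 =0.59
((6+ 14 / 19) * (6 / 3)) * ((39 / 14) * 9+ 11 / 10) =234496 / 665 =352.63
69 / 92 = 3 / 4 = 0.75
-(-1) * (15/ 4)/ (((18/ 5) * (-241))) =-25/ 5784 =-0.00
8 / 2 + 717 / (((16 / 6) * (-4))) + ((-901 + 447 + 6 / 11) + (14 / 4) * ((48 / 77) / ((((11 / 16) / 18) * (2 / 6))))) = -1337007 / 3872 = -345.30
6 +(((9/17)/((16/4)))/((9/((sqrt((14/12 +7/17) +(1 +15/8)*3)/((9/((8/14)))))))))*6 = 6.02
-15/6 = -5/2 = -2.50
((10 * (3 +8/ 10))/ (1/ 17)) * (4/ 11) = 2584/ 11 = 234.91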